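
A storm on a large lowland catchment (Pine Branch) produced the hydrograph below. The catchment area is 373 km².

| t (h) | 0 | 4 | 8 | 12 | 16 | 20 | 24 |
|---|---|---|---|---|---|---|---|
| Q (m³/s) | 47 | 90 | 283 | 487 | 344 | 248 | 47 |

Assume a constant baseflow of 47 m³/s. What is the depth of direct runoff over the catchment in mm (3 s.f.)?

d ≈ 47.0 mm

Direct runoff: 0.0, 43.0, 236.0, 440.0, 297.0, 201.0, 0.0 m³/s; ΣQ_DR = 1217 m³/s.
V = ΣQ_DR · Δt = 1217 × 14400 s = 1.752 × 10^7 m³.
Over A = 373 km², depth = V / A = 47.0 mm.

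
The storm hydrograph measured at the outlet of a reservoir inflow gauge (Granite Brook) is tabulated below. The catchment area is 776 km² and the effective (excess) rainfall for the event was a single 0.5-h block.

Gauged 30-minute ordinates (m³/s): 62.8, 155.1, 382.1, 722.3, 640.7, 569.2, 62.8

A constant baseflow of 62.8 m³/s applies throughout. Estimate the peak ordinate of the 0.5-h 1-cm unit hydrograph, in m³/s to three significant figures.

U_p ≈ 1320 m³/s

Direct runoff: 0.0, 92.3, 319.3, 659.5, 577.9, 506.4, 0.0 m³/s; ΣQ_DR = 2155 m³/s, peak = 659.5 m³/s.
Runoff depth d = ΣQ_DR·Δt / A = 2155 × 1800 / (776 km²) = 5.000 mm.
The 1-cm UH is the DRH scaled by (10 mm)/d, so U_p = 659.5 × 10/5.000 = 1320 m³/s.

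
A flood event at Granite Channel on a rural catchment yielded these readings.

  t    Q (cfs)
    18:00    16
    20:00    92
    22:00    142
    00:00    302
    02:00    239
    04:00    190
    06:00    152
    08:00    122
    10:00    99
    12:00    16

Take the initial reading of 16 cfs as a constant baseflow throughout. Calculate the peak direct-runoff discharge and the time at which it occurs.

Subtracting baseflow gives direct-runoff ordinates: 0.0, 76.0, 126.0, 286.0, 223.0, 174.0, 136.0, 106.0, 83.0, 0.0 cfs.
The maximum is 286.0 cfs, occurring at the reading for t = 00:00.

Q_p = 286.0 cfs at t = 00:00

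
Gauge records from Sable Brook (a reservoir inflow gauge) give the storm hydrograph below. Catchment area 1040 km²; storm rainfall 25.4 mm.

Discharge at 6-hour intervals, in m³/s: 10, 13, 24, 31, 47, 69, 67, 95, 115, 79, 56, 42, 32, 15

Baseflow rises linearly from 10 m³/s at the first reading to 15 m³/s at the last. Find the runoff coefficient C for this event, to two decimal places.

C ≈ 0.43

ΣQ_DR = 520.0 m³/s; V = ΣQ_DR·Δt = 1.123 × 10^7 m³.
Runoff depth d = V / A = 10.80 mm.
C = d / P = 10.80 / 25.4 = 0.43.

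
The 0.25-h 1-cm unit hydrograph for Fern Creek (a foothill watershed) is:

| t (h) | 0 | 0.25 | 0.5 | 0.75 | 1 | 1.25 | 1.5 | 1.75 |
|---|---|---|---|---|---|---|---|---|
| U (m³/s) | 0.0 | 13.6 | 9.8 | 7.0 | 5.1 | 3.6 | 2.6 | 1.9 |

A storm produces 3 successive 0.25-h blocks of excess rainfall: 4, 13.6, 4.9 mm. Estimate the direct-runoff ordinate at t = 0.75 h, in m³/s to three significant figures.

By discrete convolution, Q_j = Σ (P_i / 10 mm) · U_{j−i}.
At t = 0.75 h (j=3): Q = (4/10)·7.0 + (13.6/10)·9.8 + (4.9/10)·13.6 = 22.8 m³/s.

Q ≈ 22.8 m³/s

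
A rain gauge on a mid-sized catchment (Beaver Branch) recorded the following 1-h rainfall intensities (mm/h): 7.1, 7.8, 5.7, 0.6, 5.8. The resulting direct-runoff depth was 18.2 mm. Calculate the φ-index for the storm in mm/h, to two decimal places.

Only the 4 blocks with intensity above φ contribute runoff: 7.1, 7.8, 5.7, 5.8 mm/h.
Σ(I−φ)·Δt = d  ⇒  (7.1+7.8+5.7+5.8 − 4φ)·1 = 18.2
φ = (26.40 − 18.2/1) / 4 = 2.05 mm/h.

φ ≈ 2.05 mm/h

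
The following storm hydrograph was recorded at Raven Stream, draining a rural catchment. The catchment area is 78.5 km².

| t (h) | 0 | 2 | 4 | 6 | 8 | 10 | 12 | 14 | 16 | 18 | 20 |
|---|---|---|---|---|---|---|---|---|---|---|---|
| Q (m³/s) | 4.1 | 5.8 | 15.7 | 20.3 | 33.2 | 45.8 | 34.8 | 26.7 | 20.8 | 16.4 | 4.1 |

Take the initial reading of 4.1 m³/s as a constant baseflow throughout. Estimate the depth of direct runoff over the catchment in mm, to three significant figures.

d ≈ 16.7 mm

Direct runoff: 0.0, 1.7, 11.6, 16.2, 29.1, 41.7, 30.7, 22.6, 16.7, 12.3, 0.0 m³/s; ΣQ_DR = 182.6 m³/s.
V = ΣQ_DR · Δt = 182.6 × 7200 s = 1.315 × 10^6 m³.
Over A = 78.5 km², depth = V / A = 16.7 mm.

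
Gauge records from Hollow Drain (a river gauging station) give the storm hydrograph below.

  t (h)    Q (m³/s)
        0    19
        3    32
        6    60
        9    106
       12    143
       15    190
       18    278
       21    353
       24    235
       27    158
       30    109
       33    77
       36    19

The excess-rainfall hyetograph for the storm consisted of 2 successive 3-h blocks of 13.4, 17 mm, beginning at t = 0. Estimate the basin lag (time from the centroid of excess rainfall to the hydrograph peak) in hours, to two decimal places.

t_L ≈ 17.82 h

Centroid of excess rainfall: t_c = Σ P_i·t̄_i / ΣP_i = 3.1776 h (block centres at 1.5, 4.5 h).
Hydrograph peak occurs at t = 21 h, so basin lag t_L = 21 − 3.1776 = 17.82 h.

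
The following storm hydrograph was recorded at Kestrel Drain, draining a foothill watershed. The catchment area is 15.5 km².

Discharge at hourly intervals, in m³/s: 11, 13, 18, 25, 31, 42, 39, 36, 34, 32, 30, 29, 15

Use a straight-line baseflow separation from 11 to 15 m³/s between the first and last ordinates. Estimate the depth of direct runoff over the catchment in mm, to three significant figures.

d ≈ 43.2 mm

Direct runoff: 0.00, 1.67, 6.33, 13.00, 18.67, 29.33, 26.00, 22.67, 20.33, 18.00, 15.67, 14.33, 0.00 m³/s; ΣQ_DR = 186.0 m³/s.
V = ΣQ_DR · Δt = 186.0 × 3600 s = 6.696 × 10^5 m³.
Over A = 15.5 km², depth = V / A = 43.2 mm.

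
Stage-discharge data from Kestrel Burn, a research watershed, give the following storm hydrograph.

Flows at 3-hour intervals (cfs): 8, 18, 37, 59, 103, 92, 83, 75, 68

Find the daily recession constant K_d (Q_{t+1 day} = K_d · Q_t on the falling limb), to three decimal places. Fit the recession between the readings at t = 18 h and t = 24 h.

Between t = 18 h and t = 24 h the flow falls from 83 to 68 cfs over 2×3 h = 6 h.
Per-interval ratio K = (68/83)^(1/2) = 0.9051; K_d = K^(24/3) = 0.451.

K_d ≈ 0.451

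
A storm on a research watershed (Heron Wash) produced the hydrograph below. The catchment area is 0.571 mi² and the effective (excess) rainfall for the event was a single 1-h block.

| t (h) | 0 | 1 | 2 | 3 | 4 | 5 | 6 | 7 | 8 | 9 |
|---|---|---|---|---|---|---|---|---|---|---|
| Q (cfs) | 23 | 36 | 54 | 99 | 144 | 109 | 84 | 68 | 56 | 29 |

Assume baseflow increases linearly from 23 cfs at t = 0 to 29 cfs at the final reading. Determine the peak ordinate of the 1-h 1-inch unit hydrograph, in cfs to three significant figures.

Direct runoff: 0.00, 12.33, 29.67, 74.00, 118.33, 82.67, 57.00, 40.33, 27.67, 0.00 cfs; ΣQ_DR = 442.0 cfs, peak = 118.33 cfs.
Runoff depth d = ΣQ_DR·Δt / A = 442.0 × 3600 / (0.571 mi²) = 1.200 in.
The 1-inch UH is the DRH scaled by (1 in)/d, so U_p = 118.33 × 1/1.200 = 98.7 cfs.

U_p ≈ 98.7 cfs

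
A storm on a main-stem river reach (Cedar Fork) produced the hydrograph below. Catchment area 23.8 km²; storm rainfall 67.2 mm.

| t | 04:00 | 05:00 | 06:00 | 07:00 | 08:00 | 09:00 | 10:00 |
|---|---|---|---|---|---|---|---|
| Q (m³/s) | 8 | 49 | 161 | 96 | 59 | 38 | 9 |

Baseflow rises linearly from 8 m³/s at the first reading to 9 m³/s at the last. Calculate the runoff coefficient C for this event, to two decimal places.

ΣQ_DR = 360.5 m³/s; V = ΣQ_DR·Δt = 1.298 × 10^6 m³.
Runoff depth d = V / A = 54.53 mm.
C = d / P = 54.53 / 67.2 = 0.81.

C ≈ 0.81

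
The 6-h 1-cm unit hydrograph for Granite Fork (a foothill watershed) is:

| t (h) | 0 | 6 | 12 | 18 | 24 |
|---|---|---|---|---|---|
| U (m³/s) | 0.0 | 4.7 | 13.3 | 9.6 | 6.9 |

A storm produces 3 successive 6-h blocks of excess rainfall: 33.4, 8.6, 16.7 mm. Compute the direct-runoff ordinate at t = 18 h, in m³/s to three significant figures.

By discrete convolution, Q_j = Σ (P_i / 10 mm) · U_{j−i}.
At t = 18 h (j=3): Q = (33.4/10)·9.6 + (8.6/10)·13.3 + (16.7/10)·4.7 = 51.4 m³/s.

Q ≈ 51.4 m³/s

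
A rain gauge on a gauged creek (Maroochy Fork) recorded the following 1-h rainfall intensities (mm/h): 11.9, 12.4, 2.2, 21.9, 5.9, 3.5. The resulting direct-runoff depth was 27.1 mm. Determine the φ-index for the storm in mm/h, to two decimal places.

φ ≈ 6.37 mm/h

Only the 3 blocks with intensity above φ contribute runoff: 11.9, 12.4, 21.9 mm/h.
Σ(I−φ)·Δt = d  ⇒  (11.9+12.4+21.9 − 3φ)·1 = 27.1
φ = (46.20 − 27.1/1) / 3 = 6.37 mm/h.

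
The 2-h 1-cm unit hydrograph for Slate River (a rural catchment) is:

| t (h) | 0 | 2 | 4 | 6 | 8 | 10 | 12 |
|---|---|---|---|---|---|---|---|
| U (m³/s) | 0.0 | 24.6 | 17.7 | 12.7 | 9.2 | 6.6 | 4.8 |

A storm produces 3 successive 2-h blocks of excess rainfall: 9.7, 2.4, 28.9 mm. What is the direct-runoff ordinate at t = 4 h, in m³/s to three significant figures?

By discrete convolution, Q_j = Σ (P_i / 10 mm) · U_{j−i}.
At t = 4 h (j=2): Q = (9.7/10)·17.7 + (2.4/10)·24.6 + (28.9/10)·0.0 = 23.1 m³/s.

Q ≈ 23.1 m³/s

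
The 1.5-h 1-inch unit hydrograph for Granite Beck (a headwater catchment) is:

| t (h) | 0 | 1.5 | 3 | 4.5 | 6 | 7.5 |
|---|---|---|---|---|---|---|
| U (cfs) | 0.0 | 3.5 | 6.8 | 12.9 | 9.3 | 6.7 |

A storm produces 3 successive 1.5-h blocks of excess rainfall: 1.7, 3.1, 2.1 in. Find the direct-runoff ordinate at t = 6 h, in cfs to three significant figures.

By discrete convolution, Q_j = Σ (P_i / 1 in) · U_{j−i}.
At t = 6 h (j=4): Q = (1.7/1)·9.3 + (3.1/1)·12.9 + (2.1/1)·6.8 = 70.1 cfs.

Q ≈ 70.1 cfs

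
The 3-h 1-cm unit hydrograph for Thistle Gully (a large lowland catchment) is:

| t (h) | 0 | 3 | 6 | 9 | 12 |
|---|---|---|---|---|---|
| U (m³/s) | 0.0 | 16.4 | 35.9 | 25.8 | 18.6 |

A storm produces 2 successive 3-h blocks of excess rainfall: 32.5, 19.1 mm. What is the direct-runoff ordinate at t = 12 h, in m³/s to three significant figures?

By discrete convolution, Q_j = Σ (P_i / 10 mm) · U_{j−i}.
At t = 12 h (j=4): Q = (32.5/10)·18.6 + (19.1/10)·25.8 = 110 m³/s.

Q ≈ 110 m³/s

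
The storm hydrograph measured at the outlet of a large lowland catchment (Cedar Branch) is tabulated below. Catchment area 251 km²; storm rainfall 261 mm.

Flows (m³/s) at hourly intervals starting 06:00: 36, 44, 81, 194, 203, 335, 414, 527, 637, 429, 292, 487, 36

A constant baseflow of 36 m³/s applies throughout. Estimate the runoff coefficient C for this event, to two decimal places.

ΣQ_DR = 3247 m³/s; V = ΣQ_DR·Δt = 1.169 × 10^7 m³.
Runoff depth d = V / A = 46.57 mm.
C = d / P = 46.57 / 261 = 0.18.

C ≈ 0.18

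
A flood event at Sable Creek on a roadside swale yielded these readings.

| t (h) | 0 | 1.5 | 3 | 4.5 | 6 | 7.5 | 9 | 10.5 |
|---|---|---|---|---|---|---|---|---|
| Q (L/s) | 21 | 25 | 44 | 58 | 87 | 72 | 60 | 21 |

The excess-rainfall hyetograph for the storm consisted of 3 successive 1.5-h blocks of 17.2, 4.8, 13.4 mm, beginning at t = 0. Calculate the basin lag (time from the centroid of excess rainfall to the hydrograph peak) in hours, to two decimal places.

t_L ≈ 3.91 h

Centroid of excess rainfall: t_c = Σ P_i·t̄_i / ΣP_i = 2.0890 h (block centres at 0.75, 2.25, 3.75 h).
Hydrograph peak occurs at t = 6 h, so basin lag t_L = 6 − 2.0890 = 3.91 h.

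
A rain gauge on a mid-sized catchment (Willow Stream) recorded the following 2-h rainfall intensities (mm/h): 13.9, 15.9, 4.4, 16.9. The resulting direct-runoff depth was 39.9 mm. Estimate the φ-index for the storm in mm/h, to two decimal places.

φ ≈ 8.92 mm/h

Only the 3 blocks with intensity above φ contribute runoff: 13.9, 15.9, 16.9 mm/h.
Σ(I−φ)·Δt = d  ⇒  (13.9+15.9+16.9 − 3φ)·2 = 39.9
φ = (46.70 − 39.9/2) / 3 = 8.92 mm/h.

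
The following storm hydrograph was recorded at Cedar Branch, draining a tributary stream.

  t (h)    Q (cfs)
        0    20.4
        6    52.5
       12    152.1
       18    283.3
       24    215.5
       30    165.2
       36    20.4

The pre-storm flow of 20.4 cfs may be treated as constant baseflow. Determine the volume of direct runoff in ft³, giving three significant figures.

Direct-runoff ordinates (Q − Q_b): 0.0, 32.1, 131.7, 262.9, 195.1, 144.8, 0.0 cfs.
ΣQ_DR = 766.6 cfs.
With Δt = 6 h = 21600 s, V = ΣQ_DR · Δt = 766.6 × 21600 = 1.66 × 10^7 ft³.

V ≈ 1.66 × 10^7 ft³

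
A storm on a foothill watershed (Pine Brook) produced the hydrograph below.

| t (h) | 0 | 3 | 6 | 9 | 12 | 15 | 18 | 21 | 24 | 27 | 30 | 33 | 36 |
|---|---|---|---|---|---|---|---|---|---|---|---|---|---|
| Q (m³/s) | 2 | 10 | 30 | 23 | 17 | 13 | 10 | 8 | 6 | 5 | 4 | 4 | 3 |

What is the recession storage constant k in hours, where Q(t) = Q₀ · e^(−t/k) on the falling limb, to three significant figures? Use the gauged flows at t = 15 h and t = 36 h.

On the falling limb, Q drops from 13 to 3 m³/s between t = 15 h and t = 36 h (Δt = 21 h).
k = −Δt / ln(Q₂/Q₁) = −21 / ln(3/13) = 14.3 h.

k ≈ 14.3 h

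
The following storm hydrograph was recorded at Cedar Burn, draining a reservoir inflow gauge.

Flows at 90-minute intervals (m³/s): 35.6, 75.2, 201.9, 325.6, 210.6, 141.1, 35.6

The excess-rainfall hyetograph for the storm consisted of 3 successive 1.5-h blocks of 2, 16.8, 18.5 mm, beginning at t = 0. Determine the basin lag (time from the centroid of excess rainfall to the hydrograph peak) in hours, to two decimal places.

Centroid of excess rainfall: t_c = Σ P_i·t̄_i / ΣP_i = 2.9135 h (block centres at 0.75, 2.25, 3.75 h).
Hydrograph peak occurs at t = 4.5 h, so basin lag t_L = 4.5 − 2.9135 = 1.59 h.

t_L ≈ 1.59 h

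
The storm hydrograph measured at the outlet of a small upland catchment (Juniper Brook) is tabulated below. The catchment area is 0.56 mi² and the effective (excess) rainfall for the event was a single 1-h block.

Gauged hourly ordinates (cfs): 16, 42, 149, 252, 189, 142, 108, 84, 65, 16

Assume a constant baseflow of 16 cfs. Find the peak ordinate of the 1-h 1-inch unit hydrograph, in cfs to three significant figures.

U_p ≈ 94.4 cfs

Direct runoff: 0.0, 26.0, 133.0, 236.0, 173.0, 126.0, 92.0, 68.0, 49.0, 0.0 cfs; ΣQ_DR = 903.0 cfs, peak = 236.0 cfs.
Runoff depth d = ΣQ_DR·Δt / A = 903.0 × 3600 / (0.56 mi²) = 2.499 in.
The 1-inch UH is the DRH scaled by (1 in)/d, so U_p = 236.0 × 1/2.499 = 94.4 cfs.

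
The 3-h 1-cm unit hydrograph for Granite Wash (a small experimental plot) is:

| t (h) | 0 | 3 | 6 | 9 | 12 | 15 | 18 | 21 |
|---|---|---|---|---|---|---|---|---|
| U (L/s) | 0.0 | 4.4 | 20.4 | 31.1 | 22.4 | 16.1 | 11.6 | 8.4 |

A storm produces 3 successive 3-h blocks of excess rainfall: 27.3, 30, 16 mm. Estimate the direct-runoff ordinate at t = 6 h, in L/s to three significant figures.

By discrete convolution, Q_j = Σ (P_i / 10 mm) · U_{j−i}.
At t = 6 h (j=2): Q = (27.3/10)·20.4 + (30/10)·4.4 + (16/10)·0.0 = 68.9 L/s.

Q ≈ 68.9 L/s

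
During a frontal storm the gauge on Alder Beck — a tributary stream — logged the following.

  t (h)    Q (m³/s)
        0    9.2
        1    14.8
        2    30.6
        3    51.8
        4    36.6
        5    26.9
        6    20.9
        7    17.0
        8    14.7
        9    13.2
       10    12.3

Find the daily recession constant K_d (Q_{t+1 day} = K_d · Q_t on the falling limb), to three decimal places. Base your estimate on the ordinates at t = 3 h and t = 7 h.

Between t = 3 h and t = 7 h the flow falls from 51.8 to 17.0 m³/s over 4×1 h = 4 h.
Per-interval ratio K = (17.0/51.8)^(1/4) = 0.7569; K_d = K^(24/1) = 0.001.

K_d ≈ 0.001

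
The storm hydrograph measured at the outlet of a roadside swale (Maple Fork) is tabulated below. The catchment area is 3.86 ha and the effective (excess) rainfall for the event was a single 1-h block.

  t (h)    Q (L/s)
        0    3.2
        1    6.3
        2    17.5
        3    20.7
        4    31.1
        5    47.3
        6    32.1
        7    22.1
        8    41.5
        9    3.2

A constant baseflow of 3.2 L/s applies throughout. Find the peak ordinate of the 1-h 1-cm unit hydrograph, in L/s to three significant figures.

Direct runoff: 0.0, 3.1, 14.3, 17.5, 27.9, 44.1, 28.9, 18.9, 38.3, 0.0 L/s; ΣQ_DR = 193.0 L/s, peak = 44.1 L/s.
Runoff depth d = ΣQ_DR·Δt / A = 193.0 × 3600 / (3.86 ha) = 18.00 mm.
The 1-cm UH is the DRH scaled by (10 mm)/d, so U_p = 44.1 × 10/18.00 = 24.5 L/s.

U_p ≈ 24.5 L/s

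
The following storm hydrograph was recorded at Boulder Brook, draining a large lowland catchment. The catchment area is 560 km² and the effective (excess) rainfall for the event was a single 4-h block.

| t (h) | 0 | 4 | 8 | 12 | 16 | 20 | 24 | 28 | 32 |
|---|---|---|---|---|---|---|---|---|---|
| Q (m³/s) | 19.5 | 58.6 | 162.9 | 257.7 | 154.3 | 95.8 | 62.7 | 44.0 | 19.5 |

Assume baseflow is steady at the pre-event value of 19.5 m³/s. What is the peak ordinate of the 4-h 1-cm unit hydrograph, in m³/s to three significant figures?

Direct runoff: 0.0, 39.1, 143.4, 238.2, 134.8, 76.3, 43.2, 24.5, 0.0 m³/s; ΣQ_DR = 699.5 m³/s, peak = 238.2 m³/s.
Runoff depth d = ΣQ_DR·Δt / A = 699.5 × 14400 / (560 km²) = 17.99 mm.
The 1-cm UH is the DRH scaled by (10 mm)/d, so U_p = 238.2 × 10/17.99 = 132 m³/s.

U_p ≈ 132 m³/s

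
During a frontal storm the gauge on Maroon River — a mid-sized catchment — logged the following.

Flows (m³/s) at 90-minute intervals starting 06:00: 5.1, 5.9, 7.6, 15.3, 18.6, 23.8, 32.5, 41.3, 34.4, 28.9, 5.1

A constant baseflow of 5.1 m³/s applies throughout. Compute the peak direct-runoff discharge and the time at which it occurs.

Q_p = 36.2 m³/s at t = 16:30

Subtracting baseflow gives direct-runoff ordinates: 0.0, 0.8, 2.5, 10.2, 13.5, 18.7, 27.4, 36.2, 29.3, 23.8, 0.0 m³/s.
The maximum is 36.2 m³/s, occurring at the reading for t = 16:30.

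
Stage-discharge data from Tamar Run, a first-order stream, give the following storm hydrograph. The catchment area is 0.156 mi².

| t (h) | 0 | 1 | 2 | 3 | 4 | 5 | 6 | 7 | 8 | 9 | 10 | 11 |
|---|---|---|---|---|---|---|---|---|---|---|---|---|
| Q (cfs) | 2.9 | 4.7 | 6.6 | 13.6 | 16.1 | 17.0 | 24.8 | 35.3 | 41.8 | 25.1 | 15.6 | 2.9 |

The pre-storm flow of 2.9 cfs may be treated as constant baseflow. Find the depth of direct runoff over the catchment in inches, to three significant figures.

Direct runoff: 0.0, 1.8, 3.7, 10.7, 13.2, 14.1, 21.9, 32.4, 38.9, 22.2, 12.7, 0.0 cfs; ΣQ_DR = 171.6 cfs.
V = ΣQ_DR · Δt = 171.6 × 3600 s = 6.178 × 10^5 ft³.
Over A = 0.156 mi², depth = V / A = 1.70 in.

d ≈ 1.70 in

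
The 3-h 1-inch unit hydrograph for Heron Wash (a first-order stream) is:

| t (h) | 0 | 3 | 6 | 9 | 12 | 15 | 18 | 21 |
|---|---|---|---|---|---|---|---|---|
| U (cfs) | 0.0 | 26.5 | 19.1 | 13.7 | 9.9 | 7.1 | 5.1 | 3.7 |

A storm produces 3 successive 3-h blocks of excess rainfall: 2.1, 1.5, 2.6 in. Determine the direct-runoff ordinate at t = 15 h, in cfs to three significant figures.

Q ≈ 65.4 cfs

By discrete convolution, Q_j = Σ (P_i / 1 in) · U_{j−i}.
At t = 15 h (j=5): Q = (2.1/1)·7.1 + (1.5/1)·9.9 + (2.6/1)·13.7 = 65.4 cfs.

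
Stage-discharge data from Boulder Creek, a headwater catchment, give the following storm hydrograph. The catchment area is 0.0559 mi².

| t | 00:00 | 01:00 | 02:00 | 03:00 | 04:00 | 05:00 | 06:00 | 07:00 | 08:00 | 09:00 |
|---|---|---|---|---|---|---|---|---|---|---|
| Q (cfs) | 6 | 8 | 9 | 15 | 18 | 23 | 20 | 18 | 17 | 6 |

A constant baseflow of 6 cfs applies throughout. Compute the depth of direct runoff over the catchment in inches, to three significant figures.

Direct runoff: 0.0, 2.0, 3.0, 9.0, 12.0, 17.0, 14.0, 12.0, 11.0, 0.0 cfs; ΣQ_DR = 80.00 cfs.
V = ΣQ_DR · Δt = 80.00 × 3600 s = 2.880 × 10^5 ft³.
Over A = 0.0559 mi², depth = V / A = 2.22 in.

d ≈ 2.22 in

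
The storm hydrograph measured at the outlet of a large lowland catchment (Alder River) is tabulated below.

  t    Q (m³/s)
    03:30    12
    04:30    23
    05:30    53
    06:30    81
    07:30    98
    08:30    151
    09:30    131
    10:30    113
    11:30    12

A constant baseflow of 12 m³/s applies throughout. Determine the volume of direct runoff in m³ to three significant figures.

Direct-runoff ordinates (Q − Q_b): 0.0, 11.0, 41.0, 69.0, 86.0, 139.0, 119.0, 101.0, 0.0 m³/s.
ΣQ_DR = 566.0 m³/s.
With Δt = 1 h = 3600 s, V = ΣQ_DR · Δt = 566.0 × 3600 = 2.04 × 10^6 m³.

V ≈ 2.04 × 10^6 m³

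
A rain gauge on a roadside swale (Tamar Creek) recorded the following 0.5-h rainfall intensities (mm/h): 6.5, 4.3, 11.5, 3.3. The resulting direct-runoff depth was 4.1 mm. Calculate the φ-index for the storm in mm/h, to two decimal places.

Only the 2 blocks with intensity above φ contribute runoff: 6.5, 11.5 mm/h.
Σ(I−φ)·Δt = d  ⇒  (6.5+11.5 − 2φ)·0.5 = 4.1
φ = (18.00 − 4.1/0.5) / 2 = 4.90 mm/h.

φ ≈ 4.90 mm/h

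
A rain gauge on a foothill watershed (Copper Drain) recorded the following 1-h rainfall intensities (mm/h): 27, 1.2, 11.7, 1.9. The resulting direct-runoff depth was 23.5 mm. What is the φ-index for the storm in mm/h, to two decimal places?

Only the 2 blocks with intensity above φ contribute runoff: 27, 11.7 mm/h.
Σ(I−φ)·Δt = d  ⇒  (27+11.7 − 2φ)·1 = 23.5
φ = (38.70 − 23.5/1) / 2 = 7.60 mm/h.

φ ≈ 7.60 mm/h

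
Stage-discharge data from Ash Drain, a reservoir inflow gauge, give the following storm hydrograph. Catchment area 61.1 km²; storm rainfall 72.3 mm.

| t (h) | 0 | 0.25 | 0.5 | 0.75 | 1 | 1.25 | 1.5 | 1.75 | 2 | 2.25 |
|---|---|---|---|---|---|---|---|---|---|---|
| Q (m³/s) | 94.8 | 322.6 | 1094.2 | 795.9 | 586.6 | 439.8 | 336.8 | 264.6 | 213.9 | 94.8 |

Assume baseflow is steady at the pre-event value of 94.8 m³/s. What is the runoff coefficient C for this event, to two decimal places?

C ≈ 0.67

ΣQ_DR = 3296 m³/s; V = ΣQ_DR·Δt = 2.966 × 10^6 m³.
Runoff depth d = V / A = 48.55 mm.
C = d / P = 48.55 / 72.3 = 0.67.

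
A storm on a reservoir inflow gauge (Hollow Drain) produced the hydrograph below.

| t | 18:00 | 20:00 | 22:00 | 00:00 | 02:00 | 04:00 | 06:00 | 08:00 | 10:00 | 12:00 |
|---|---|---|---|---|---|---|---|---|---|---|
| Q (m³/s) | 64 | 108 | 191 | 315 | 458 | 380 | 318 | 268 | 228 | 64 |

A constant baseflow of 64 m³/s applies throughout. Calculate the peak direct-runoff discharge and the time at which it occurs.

Q_p = 394.0 m³/s at t = 02:00

Subtracting baseflow gives direct-runoff ordinates: 0.0, 44.0, 127.0, 251.0, 394.0, 316.0, 254.0, 204.0, 164.0, 0.0 m³/s.
The maximum is 394.0 m³/s, occurring at the reading for t = 02:00.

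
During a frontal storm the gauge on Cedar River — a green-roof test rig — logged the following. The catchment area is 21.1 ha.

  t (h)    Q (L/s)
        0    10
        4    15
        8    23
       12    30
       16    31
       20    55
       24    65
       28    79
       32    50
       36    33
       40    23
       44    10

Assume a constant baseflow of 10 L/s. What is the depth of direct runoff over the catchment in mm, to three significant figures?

d ≈ 20.7 mm

Direct runoff: 0.0, 5.0, 13.0, 20.0, 21.0, 45.0, 55.0, 69.0, 40.0, 23.0, 13.0, 0.0 L/s; ΣQ_DR = 304.0 L/s.
V = ΣQ_DR · Δt = 304.0 × 14400 s = 4.378 × 10^6 L.
Over A = 21.1 ha, depth = V / A = 20.7 mm.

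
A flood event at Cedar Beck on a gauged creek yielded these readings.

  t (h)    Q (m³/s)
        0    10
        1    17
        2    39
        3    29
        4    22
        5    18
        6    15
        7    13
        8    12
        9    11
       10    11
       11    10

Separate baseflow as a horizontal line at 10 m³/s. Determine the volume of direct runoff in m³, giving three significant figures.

Direct-runoff ordinates (Q − Q_b): 0.0, 7.0, 29.0, 19.0, 12.0, 8.0, 5.0, 3.0, 2.0, 1.0, 1.0, 0.0 m³/s.
ΣQ_DR = 87.00 m³/s.
With Δt = 1 h = 3600 s, V = ΣQ_DR · Δt = 87.00 × 3600 = 3.13 × 10^5 m³.

V ≈ 3.13 × 10^5 m³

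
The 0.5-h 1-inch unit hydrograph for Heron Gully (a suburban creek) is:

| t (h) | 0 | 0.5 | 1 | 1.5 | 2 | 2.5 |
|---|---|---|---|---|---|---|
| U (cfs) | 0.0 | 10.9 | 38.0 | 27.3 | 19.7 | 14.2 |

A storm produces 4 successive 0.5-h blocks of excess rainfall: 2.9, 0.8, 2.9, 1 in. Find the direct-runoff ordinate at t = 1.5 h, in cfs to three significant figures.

By discrete convolution, Q_j = Σ (P_i / 1 in) · U_{j−i}.
At t = 1.5 h (j=3): Q = (2.9/1)·27.3 + (0.8/1)·38.0 + (2.9/1)·10.9 + (1/1)·0.0 = 141 cfs.

Q ≈ 141 cfs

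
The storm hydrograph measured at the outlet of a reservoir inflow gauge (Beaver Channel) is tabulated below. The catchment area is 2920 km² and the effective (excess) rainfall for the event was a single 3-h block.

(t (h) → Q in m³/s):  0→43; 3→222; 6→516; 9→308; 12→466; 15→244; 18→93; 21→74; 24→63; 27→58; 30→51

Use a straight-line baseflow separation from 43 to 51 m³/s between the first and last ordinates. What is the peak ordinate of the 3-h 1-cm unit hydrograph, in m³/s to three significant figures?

Direct runoff: 0.00, 178.20, 471.40, 262.60, 419.80, 197.00, 45.20, 25.40, 13.60, 7.80, 0.00 m³/s; ΣQ_DR = 1621 m³/s, peak = 471.40 m³/s.
Runoff depth d = ΣQ_DR·Δt / A = 1621 × 10800 / (2920 km²) = 5.995 mm.
The 1-cm UH is the DRH scaled by (10 mm)/d, so U_p = 471.40 × 10/5.995 = 786 m³/s.

U_p ≈ 786 m³/s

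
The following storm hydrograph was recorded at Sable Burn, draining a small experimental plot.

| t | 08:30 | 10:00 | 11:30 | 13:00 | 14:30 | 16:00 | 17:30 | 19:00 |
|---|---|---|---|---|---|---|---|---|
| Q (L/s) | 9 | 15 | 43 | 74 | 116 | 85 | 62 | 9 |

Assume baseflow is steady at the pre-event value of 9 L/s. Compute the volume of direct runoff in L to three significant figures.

V ≈ 1.84 × 10^6 L

Direct-runoff ordinates (Q − Q_b): 0.0, 6.0, 34.0, 65.0, 107.0, 76.0, 53.0, 0.0 L/s.
ΣQ_DR = 341.0 L/s.
With Δt = 1.5 h = 5400 s, V = ΣQ_DR · Δt = 341.0 × 5400 = 1.84 × 10^6 L.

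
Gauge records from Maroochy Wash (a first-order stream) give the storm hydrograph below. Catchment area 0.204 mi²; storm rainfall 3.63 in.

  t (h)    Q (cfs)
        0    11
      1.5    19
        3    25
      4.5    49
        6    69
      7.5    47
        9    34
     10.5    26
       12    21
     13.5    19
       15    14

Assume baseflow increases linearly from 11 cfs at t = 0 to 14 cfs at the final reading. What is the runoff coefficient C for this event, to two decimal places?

ΣQ_DR = 196.5 cfs; V = ΣQ_DR·Δt = 1.061 × 10^6 ft³.
Runoff depth d = V / A = 2.239 in.
C = d / P = 2.239 / 3.63 = 0.62.

C ≈ 0.62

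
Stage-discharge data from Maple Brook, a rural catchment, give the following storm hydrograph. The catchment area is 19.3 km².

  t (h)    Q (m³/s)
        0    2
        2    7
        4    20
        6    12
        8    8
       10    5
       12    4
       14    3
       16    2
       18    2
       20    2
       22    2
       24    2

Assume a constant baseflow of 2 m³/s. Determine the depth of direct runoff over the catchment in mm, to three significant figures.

d ≈ 16.8 mm

Direct runoff: 0.0, 5.0, 18.0, 10.0, 6.0, 3.0, 2.0, 1.0, 0.0, 0.0, 0.0, 0.0, 0.0 m³/s; ΣQ_DR = 45.00 m³/s.
V = ΣQ_DR · Δt = 45.00 × 7200 s = 3.240 × 10^5 m³.
Over A = 19.3 km², depth = V / A = 16.8 mm.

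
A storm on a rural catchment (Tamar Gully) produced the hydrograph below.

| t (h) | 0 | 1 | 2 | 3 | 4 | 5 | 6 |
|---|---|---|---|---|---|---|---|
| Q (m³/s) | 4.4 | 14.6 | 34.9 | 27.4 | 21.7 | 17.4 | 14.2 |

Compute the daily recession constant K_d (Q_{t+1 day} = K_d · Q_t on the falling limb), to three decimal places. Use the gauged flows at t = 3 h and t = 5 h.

Between t = 3 h and t = 5 h the flow falls from 27.4 to 17.4 m³/s over 2×1 h = 2 h.
Per-interval ratio K = (17.4/27.4)^(1/2) = 0.7969; K_d = K^(24/1) = 0.004.

K_d ≈ 0.004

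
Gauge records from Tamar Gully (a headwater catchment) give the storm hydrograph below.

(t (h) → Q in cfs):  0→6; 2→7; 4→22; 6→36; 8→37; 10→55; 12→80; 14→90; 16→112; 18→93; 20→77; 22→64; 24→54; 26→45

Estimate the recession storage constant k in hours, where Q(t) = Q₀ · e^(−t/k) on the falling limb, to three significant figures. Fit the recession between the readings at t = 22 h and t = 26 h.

On the falling limb, Q drops from 64 to 45 cfs between t = 22 h and t = 26 h (Δt = 4 h).
k = −Δt / ln(Q₂/Q₁) = −4 / ln(45/64) = 11.4 h.

k ≈ 11.4 h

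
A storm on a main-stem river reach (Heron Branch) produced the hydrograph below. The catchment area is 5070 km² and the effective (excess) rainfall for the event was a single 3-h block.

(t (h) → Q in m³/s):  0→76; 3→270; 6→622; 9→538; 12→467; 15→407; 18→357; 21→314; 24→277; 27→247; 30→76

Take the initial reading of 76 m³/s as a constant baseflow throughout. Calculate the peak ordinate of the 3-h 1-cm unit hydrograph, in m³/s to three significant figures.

U_p ≈ 911 m³/s

Direct runoff: 0.0, 194.0, 546.0, 462.0, 391.0, 331.0, 281.0, 238.0, 201.0, 171.0, 0.0 m³/s; ΣQ_DR = 2815 m³/s, peak = 546.0 m³/s.
Runoff depth d = ΣQ_DR·Δt / A = 2815 × 10800 / (5070 km²) = 5.996 mm.
The 1-cm UH is the DRH scaled by (10 mm)/d, so U_p = 546.0 × 10/5.996 = 911 m³/s.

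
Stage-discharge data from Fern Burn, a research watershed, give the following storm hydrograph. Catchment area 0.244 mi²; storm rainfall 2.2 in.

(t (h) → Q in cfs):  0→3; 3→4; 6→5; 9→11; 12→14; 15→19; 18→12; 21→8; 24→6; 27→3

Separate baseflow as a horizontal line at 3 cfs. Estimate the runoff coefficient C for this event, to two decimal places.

C ≈ 0.48

ΣQ_DR = 55.00 cfs; V = ΣQ_DR·Δt = 5.940 × 10^5 ft³.
Runoff depth d = V / A = 1.048 in.
C = d / P = 1.048 / 2.2 = 0.48.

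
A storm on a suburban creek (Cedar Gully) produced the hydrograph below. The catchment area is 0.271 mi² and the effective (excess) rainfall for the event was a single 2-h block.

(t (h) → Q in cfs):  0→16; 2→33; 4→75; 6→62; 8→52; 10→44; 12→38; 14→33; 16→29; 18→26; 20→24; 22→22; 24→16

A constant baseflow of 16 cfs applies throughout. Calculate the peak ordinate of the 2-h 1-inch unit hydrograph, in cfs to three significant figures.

U_p ≈ 19.7 cfs

Direct runoff: 0.0, 17.0, 59.0, 46.0, 36.0, 28.0, 22.0, 17.0, 13.0, 10.0, 8.0, 6.0, 0.0 cfs; ΣQ_DR = 262.0 cfs, peak = 59.0 cfs.
Runoff depth d = ΣQ_DR·Δt / A = 262.0 × 7200 / (0.271 mi²) = 2.996 in.
The 1-inch UH is the DRH scaled by (1 in)/d, so U_p = 59.0 × 1/2.996 = 19.7 cfs.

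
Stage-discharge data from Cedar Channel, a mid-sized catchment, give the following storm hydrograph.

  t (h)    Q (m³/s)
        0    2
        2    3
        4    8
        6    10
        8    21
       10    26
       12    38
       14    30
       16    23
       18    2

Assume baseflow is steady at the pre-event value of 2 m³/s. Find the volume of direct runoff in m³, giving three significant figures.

Direct-runoff ordinates (Q − Q_b): 0.0, 1.0, 6.0, 8.0, 19.0, 24.0, 36.0, 28.0, 21.0, 0.0 m³/s.
ΣQ_DR = 143.0 m³/s.
With Δt = 2 h = 7200 s, V = ΣQ_DR · Δt = 143.0 × 7200 = 1.03 × 10^6 m³.

V ≈ 1.03 × 10^6 m³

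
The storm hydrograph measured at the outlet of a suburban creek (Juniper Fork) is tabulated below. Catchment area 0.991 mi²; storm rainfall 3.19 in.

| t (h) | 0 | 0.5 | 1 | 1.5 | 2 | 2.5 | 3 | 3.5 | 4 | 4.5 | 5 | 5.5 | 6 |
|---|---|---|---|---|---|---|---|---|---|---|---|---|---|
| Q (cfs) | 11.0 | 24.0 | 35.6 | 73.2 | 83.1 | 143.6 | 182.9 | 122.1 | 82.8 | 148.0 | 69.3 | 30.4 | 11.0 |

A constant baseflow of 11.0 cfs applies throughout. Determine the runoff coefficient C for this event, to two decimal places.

C ≈ 0.21

ΣQ_DR = 874.0 cfs; V = ΣQ_DR·Δt = 1.573 × 10^6 ft³.
Runoff depth d = V / A = 0.6833 in.
C = d / P = 0.6833 / 3.19 = 0.21.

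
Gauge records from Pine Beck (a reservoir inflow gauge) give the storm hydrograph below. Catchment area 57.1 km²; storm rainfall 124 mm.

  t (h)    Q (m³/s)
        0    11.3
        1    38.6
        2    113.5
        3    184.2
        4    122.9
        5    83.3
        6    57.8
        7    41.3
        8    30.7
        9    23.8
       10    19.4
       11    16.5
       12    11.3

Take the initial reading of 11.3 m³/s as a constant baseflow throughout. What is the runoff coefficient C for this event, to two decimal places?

ΣQ_DR = 607.7 m³/s; V = ΣQ_DR·Δt = 2.188 × 10^6 m³.
Runoff depth d = V / A = 38.31 mm.
C = d / P = 38.31 / 124 = 0.31.

C ≈ 0.31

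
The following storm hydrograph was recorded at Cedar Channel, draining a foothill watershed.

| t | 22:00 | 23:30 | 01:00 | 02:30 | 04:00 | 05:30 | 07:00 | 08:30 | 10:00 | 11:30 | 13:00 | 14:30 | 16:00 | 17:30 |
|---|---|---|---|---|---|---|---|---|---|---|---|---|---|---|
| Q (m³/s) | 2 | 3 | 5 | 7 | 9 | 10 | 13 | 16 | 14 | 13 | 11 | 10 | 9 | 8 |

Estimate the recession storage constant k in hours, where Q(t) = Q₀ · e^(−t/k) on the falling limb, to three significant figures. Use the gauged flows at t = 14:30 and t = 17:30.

k ≈ 13.4 h

On the falling limb, Q drops from 10 to 8 m³/s between t = 14:30 and t = 17:30 (Δt = 3 h).
k = −Δt / ln(Q₂/Q₁) = −3 / ln(8/10) = 13.4 h.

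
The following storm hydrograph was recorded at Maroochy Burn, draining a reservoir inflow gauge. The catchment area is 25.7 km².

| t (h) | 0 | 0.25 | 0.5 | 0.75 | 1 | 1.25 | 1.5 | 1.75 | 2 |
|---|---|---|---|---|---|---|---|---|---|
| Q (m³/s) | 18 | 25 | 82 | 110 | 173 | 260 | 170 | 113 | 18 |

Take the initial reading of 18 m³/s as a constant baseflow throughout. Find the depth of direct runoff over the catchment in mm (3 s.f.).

d ≈ 28.3 mm

Direct runoff: 0.0, 7.0, 64.0, 92.0, 155.0, 242.0, 152.0, 95.0, 0.0 m³/s; ΣQ_DR = 807.0 m³/s.
V = ΣQ_DR · Δt = 807.0 × 900 s = 7.263 × 10^5 m³.
Over A = 25.7 km², depth = V / A = 28.3 mm.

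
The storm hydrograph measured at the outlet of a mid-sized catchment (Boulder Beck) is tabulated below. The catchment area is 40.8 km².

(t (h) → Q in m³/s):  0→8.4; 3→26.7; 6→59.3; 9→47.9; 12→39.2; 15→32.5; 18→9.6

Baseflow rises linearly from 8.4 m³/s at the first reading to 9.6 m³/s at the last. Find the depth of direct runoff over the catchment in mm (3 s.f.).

d ≈ 42.5 mm

Direct runoff: 0.00, 18.10, 50.50, 38.90, 30.00, 23.10, 0.00 m³/s; ΣQ_DR = 160.6 m³/s.
V = ΣQ_DR · Δt = 160.6 × 10800 s = 1.734 × 10^6 m³.
Over A = 40.8 km², depth = V / A = 42.5 mm.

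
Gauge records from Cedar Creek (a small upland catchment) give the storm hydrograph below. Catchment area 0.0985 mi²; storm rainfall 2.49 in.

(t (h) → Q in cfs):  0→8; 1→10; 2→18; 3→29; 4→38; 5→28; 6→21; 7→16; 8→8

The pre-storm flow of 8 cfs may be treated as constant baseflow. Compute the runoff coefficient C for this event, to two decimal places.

ΣQ_DR = 104.0 cfs; V = ΣQ_DR·Δt = 3.744 × 10^5 ft³.
Runoff depth d = V / A = 1.636 in.
C = d / P = 1.636 / 2.49 = 0.66.

C ≈ 0.66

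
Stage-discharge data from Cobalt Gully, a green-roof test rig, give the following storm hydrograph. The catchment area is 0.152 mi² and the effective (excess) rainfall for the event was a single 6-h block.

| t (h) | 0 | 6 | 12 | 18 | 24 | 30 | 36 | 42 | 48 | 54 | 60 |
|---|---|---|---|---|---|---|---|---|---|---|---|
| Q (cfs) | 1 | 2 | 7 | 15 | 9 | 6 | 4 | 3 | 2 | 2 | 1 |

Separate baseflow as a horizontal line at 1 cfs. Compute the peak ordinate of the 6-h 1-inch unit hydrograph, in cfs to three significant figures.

U_p ≈ 5.58 cfs

Direct runoff: 0.0, 1.0, 6.0, 14.0, 8.0, 5.0, 3.0, 2.0, 1.0, 1.0, 0.0 cfs; ΣQ_DR = 41.00 cfs, peak = 14.0 cfs.
Runoff depth d = ΣQ_DR·Δt / A = 41.00 × 21600 / (0.152 mi²) = 2.508 in.
The 1-inch UH is the DRH scaled by (1 in)/d, so U_p = 14.0 × 1/2.508 = 5.58 cfs.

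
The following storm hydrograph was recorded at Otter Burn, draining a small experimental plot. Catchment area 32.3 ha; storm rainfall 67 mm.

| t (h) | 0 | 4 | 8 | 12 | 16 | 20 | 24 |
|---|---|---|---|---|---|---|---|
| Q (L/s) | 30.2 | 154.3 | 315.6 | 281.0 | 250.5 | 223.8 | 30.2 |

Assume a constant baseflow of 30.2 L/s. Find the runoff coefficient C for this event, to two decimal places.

ΣQ_DR = 1074 L/s; V = ΣQ_DR·Δt = 1.547 × 10^7 L.
Runoff depth d = V / A = 47.89 mm.
C = d / P = 47.89 / 67 = 0.71.

C ≈ 0.71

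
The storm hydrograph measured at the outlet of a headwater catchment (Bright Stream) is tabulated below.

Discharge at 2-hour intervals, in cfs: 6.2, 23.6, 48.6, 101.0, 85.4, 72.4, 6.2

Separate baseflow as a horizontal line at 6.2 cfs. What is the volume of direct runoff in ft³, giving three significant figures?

Direct-runoff ordinates (Q − Q_b): 0.0, 17.4, 42.4, 94.8, 79.2, 66.2, 0.0 cfs.
ΣQ_DR = 300.0 cfs.
With Δt = 2 h = 7200 s, V = ΣQ_DR · Δt = 300.0 × 7200 = 2.16 × 10^6 ft³.

V ≈ 2.16 × 10^6 ft³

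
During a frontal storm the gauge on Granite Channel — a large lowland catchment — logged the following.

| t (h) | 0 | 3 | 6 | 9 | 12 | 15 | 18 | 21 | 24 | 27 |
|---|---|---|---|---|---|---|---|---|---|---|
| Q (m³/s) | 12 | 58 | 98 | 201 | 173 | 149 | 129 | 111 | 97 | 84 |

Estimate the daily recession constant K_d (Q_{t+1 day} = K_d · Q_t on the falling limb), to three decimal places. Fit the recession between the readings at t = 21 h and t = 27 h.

K_d ≈ 0.328

Between t = 21 h and t = 27 h the flow falls from 111 to 84 m³/s over 2×3 h = 6 h.
Per-interval ratio K = (84/111)^(1/2) = 0.8699; K_d = K^(24/3) = 0.328.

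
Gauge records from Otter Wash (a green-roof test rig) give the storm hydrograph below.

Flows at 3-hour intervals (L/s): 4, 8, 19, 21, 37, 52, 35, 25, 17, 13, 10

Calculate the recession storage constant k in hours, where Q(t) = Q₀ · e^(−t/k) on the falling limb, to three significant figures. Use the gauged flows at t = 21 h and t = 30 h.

k ≈ 9.82 h

On the falling limb, Q drops from 25 to 10 L/s between t = 21 h and t = 30 h (Δt = 9 h).
k = −Δt / ln(Q₂/Q₁) = −9 / ln(10/25) = 9.82 h.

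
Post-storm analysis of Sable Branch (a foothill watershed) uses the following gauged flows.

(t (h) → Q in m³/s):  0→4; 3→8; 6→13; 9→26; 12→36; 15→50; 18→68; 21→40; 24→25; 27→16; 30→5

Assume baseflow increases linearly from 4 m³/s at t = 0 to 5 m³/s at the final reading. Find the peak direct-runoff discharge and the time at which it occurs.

Subtracting baseflow gives direct-runoff ordinates: 0.00, 3.90, 8.80, 21.70, 31.60, 45.50, 63.40, 35.30, 20.20, 11.10, 0.00 m³/s.
The maximum is 63.40 m³/s, occurring at the reading for t = 18 h.

Q_p = 63.40 m³/s at t = 18 h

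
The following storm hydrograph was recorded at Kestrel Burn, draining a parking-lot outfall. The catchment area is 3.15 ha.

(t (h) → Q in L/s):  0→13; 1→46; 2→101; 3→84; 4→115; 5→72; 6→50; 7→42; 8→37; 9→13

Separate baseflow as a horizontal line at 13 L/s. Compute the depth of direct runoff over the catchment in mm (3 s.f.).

Direct runoff: 0.0, 33.0, 88.0, 71.0, 102.0, 59.0, 37.0, 29.0, 24.0, 0.0 L/s; ΣQ_DR = 443.0 L/s.
V = ΣQ_DR · Δt = 443.0 × 3600 s = 1.595 × 10^6 L.
Over A = 3.15 ha, depth = V / A = 50.6 mm.

d ≈ 50.6 mm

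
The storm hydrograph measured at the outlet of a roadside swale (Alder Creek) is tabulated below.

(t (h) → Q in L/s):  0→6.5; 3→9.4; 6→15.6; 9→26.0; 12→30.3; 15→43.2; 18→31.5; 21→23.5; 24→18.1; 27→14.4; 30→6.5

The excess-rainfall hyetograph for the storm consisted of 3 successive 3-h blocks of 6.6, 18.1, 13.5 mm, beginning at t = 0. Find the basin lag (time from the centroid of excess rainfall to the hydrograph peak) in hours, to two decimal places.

t_L ≈ 9.96 h

Centroid of excess rainfall: t_c = Σ P_i·t̄_i / ΣP_i = 5.0419 h (block centres at 1.5, 4.5, 7.5 h).
Hydrograph peak occurs at t = 15 h, so basin lag t_L = 15 − 5.0419 = 9.96 h.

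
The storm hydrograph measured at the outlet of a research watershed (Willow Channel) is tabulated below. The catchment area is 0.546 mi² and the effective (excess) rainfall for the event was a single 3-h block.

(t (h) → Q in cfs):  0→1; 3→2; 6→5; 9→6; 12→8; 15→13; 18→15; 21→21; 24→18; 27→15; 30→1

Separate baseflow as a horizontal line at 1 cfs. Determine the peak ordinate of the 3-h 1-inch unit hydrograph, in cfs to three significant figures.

U_p ≈ 25.0 cfs

Direct runoff: 0.0, 1.0, 4.0, 5.0, 7.0, 12.0, 14.0, 20.0, 17.0, 14.0, 0.0 cfs; ΣQ_DR = 94.00 cfs, peak = 20.0 cfs.
Runoff depth d = ΣQ_DR·Δt / A = 94.00 × 10800 / (0.546 mi²) = 0.8003 in.
The 1-inch UH is the DRH scaled by (1 in)/d, so U_p = 20.0 × 1/0.8003 = 25.0 cfs.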